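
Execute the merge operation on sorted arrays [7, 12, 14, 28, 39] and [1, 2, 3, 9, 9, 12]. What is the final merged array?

Merging process:

Compare 7 vs 1: take 1 from right. Merged: [1]
Compare 7 vs 2: take 2 from right. Merged: [1, 2]
Compare 7 vs 3: take 3 from right. Merged: [1, 2, 3]
Compare 7 vs 9: take 7 from left. Merged: [1, 2, 3, 7]
Compare 12 vs 9: take 9 from right. Merged: [1, 2, 3, 7, 9]
Compare 12 vs 9: take 9 from right. Merged: [1, 2, 3, 7, 9, 9]
Compare 12 vs 12: take 12 from left. Merged: [1, 2, 3, 7, 9, 9, 12]
Compare 14 vs 12: take 12 from right. Merged: [1, 2, 3, 7, 9, 9, 12, 12]
Append remaining from left: [14, 28, 39]. Merged: [1, 2, 3, 7, 9, 9, 12, 12, 14, 28, 39]

Final merged array: [1, 2, 3, 7, 9, 9, 12, 12, 14, 28, 39]
Total comparisons: 8

The merged array is [1, 2, 3, 7, 9, 9, 12, 12, 14, 28, 39], requiring 8 comparisons. The merge step runs in O(n) time where n is the total number of elements.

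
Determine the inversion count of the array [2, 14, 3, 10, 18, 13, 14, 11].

Finding inversions in [2, 14, 3, 10, 18, 13, 14, 11]:

(1, 2): arr[1]=14 > arr[2]=3
(1, 3): arr[1]=14 > arr[3]=10
(1, 5): arr[1]=14 > arr[5]=13
(1, 7): arr[1]=14 > arr[7]=11
(4, 5): arr[4]=18 > arr[5]=13
(4, 6): arr[4]=18 > arr[6]=14
(4, 7): arr[4]=18 > arr[7]=11
(5, 7): arr[5]=13 > arr[7]=11
(6, 7): arr[6]=14 > arr[7]=11

Total inversions: 9

The array has 9 inversion(s): (1,2), (1,3), (1,5), (1,7), (4,5), (4,6), (4,7), (5,7), (6,7). Each pair (i,j) satisfies i < j and arr[i] > arr[j].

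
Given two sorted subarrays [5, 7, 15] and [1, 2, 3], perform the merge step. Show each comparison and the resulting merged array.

Merging process:

Compare 5 vs 1: take 1 from right. Merged: [1]
Compare 5 vs 2: take 2 from right. Merged: [1, 2]
Compare 5 vs 3: take 3 from right. Merged: [1, 2, 3]
Append remaining from left: [5, 7, 15]. Merged: [1, 2, 3, 5, 7, 15]

Final merged array: [1, 2, 3, 5, 7, 15]
Total comparisons: 3

The merged array is [1, 2, 3, 5, 7, 15], requiring 3 comparisons. The merge step runs in O(n) time where n is the total number of elements.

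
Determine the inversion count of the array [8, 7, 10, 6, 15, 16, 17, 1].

Finding inversions in [8, 7, 10, 6, 15, 16, 17, 1]:

(0, 1): arr[0]=8 > arr[1]=7
(0, 3): arr[0]=8 > arr[3]=6
(0, 7): arr[0]=8 > arr[7]=1
(1, 3): arr[1]=7 > arr[3]=6
(1, 7): arr[1]=7 > arr[7]=1
(2, 3): arr[2]=10 > arr[3]=6
(2, 7): arr[2]=10 > arr[7]=1
(3, 7): arr[3]=6 > arr[7]=1
(4, 7): arr[4]=15 > arr[7]=1
(5, 7): arr[5]=16 > arr[7]=1
(6, 7): arr[6]=17 > arr[7]=1

Total inversions: 11

The array has 11 inversion(s): (0,1), (0,3), (0,7), (1,3), (1,7), (2,3), (2,7), (3,7), (4,7), (5,7), (6,7). Each pair (i,j) satisfies i < j and arr[i] > arr[j].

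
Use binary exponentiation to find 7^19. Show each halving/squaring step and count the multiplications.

Computing 7^19 by squaring (build up from 7^1; each line after the first costs one multiplication):

7^1 = 7
7^2 = (7^1)^2 = 7^2 = 49
7^4 = (7^2)^2 = 49^2 = 2401
7^8 = (7^4)^2 = 2401^2 = 5764801
7^9 = 7 * 7^8 = 7 * 5764801 = 40353607
7^18 = (7^9)^2 = 40353607^2 = 1628413597910449
7^19 = 7 * 7^18 = 7 * 1628413597910449 = 11398895185373143

Result: 11398895185373143
Multiplications needed: 6 (6 lines after 7^1)

7^19 = 11398895185373143. Using exponentiation by squaring, this requires 6 multiplications. The key idea: if the exponent is even, square the half-power; if odd, multiply by the base once.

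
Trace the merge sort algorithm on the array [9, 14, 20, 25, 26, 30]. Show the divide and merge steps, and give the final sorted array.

Merge sort trace:

Split: [9, 14, 20, 25, 26, 30] -> [9, 14, 20] and [25, 26, 30]
  Split: [9, 14, 20] -> [9] and [14, 20]
    Split: [14, 20] -> [14] and [20]
    Merge: [14] + [20] -> [14, 20]
  Merge: [9] + [14, 20] -> [9, 14, 20]
  Split: [25, 26, 30] -> [25] and [26, 30]
    Split: [26, 30] -> [26] and [30]
    Merge: [26] + [30] -> [26, 30]
  Merge: [25] + [26, 30] -> [25, 26, 30]
Merge: [9, 14, 20] + [25, 26, 30] -> [9, 14, 20, 25, 26, 30]

Final sorted array: [9, 14, 20, 25, 26, 30]

The merge sort proceeds by recursively splitting the array and merging sorted halves.
After all merges, the sorted array is [9, 14, 20, 25, 26, 30].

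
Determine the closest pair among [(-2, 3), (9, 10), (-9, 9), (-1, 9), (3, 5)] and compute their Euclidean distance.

Computing all pairwise distances among 5 points:

d((-2, 3), (9, 10)) = 13.0384
d((-2, 3), (-9, 9)) = 9.2195
d((-2, 3), (-1, 9)) = 6.0828
d((-2, 3), (3, 5)) = 5.3852 <-- minimum
d((9, 10), (-9, 9)) = 18.0278
d((9, 10), (-1, 9)) = 10.0499
d((9, 10), (3, 5)) = 7.8102
d((-9, 9), (-1, 9)) = 8.0
d((-9, 9), (3, 5)) = 12.6491
d((-1, 9), (3, 5)) = 5.6569

Closest pair: (-2, 3) and (3, 5) with distance 5.3852

The closest pair is (-2, 3) and (3, 5) with Euclidean distance 5.3852. For 5 points, brute-force pairwise comparison is shown above. For large n, the divide-and-conquer algorithm (sort by x, recurse on halves, check the dividing strip) achieves O(n log n).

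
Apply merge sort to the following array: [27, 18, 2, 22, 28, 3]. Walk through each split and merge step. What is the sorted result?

Merge sort trace:

Split: [27, 18, 2, 22, 28, 3] -> [27, 18, 2] and [22, 28, 3]
  Split: [27, 18, 2] -> [27] and [18, 2]
    Split: [18, 2] -> [18] and [2]
    Merge: [18] + [2] -> [2, 18]
  Merge: [27] + [2, 18] -> [2, 18, 27]
  Split: [22, 28, 3] -> [22] and [28, 3]
    Split: [28, 3] -> [28] and [3]
    Merge: [28] + [3] -> [3, 28]
  Merge: [22] + [3, 28] -> [3, 22, 28]
Merge: [2, 18, 27] + [3, 22, 28] -> [2, 3, 18, 22, 27, 28]

Final sorted array: [2, 3, 18, 22, 27, 28]

The merge sort proceeds by recursively splitting the array and merging sorted halves.
After all merges, the sorted array is [2, 3, 18, 22, 27, 28].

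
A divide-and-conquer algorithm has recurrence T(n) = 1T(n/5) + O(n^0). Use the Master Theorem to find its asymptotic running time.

Master Theorem for T(n) = 1T(n/5) + O(n^0):

a = 1, b = 5, c = 0
log_b(a) = log_5(1) = 0.0000

Case 2: c = 0 = log_5(1) = 0.0000
T(n) = O(n^0 log n) = O(log n)

For T(n) = 1T(n/5) + O(n^0): log_5(1) = 0.0000. This is Case 2 of the Master Theorem (c = log_b(a), equal work at all levels), giving O(log n).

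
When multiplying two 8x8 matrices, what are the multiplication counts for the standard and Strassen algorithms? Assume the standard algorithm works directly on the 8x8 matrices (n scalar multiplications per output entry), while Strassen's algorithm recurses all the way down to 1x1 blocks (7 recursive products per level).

Matrix multiplication for 8x8 matrices:

Standard algorithm: 8^3 = 512 multiplications
Strassen's algorithm: 7^(log2(8)) = 7^3 = 343 multiplications
Savings: 512 - 343 = 169 multiplications

Standard: 512 multiplications (8^3). Strassen: 343 multiplications (7^3). Strassen reduces 8 recursive multiplications to 7 at each level.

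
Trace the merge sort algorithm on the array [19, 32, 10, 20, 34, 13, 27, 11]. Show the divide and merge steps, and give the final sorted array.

Merge sort trace:

Split: [19, 32, 10, 20, 34, 13, 27, 11] -> [19, 32, 10, 20] and [34, 13, 27, 11]
  Split: [19, 32, 10, 20] -> [19, 32] and [10, 20]
    Split: [19, 32] -> [19] and [32]
    Merge: [19] + [32] -> [19, 32]
    Split: [10, 20] -> [10] and [20]
    Merge: [10] + [20] -> [10, 20]
  Merge: [19, 32] + [10, 20] -> [10, 19, 20, 32]
  Split: [34, 13, 27, 11] -> [34, 13] and [27, 11]
    Split: [34, 13] -> [34] and [13]
    Merge: [34] + [13] -> [13, 34]
    Split: [27, 11] -> [27] and [11]
    Merge: [27] + [11] -> [11, 27]
  Merge: [13, 34] + [11, 27] -> [11, 13, 27, 34]
Merge: [10, 19, 20, 32] + [11, 13, 27, 34] -> [10, 11, 13, 19, 20, 27, 32, 34]

Final sorted array: [10, 11, 13, 19, 20, 27, 32, 34]

The merge sort proceeds by recursively splitting the array and merging sorted halves.
After all merges, the sorted array is [10, 11, 13, 19, 20, 27, 32, 34].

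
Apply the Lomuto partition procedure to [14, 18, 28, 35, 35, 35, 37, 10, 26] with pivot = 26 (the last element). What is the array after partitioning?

Lomuto partition with pivot = 26:

Initial array: [14, 18, 28, 35, 35, 35, 37, 10, 26]

arr[0]=14 <= 26: swap with position 0, array becomes [14, 18, 28, 35, 35, 35, 37, 10, 26]
arr[1]=18 <= 26: swap with position 1, array becomes [14, 18, 28, 35, 35, 35, 37, 10, 26]
arr[2]=28 > 26: no swap
arr[3]=35 > 26: no swap
arr[4]=35 > 26: no swap
arr[5]=35 > 26: no swap
arr[6]=37 > 26: no swap
arr[7]=10 <= 26: swap with position 2, array becomes [14, 18, 10, 35, 35, 35, 37, 28, 26]

Place pivot at position 3: [14, 18, 10, 26, 35, 35, 37, 28, 35]
Pivot position: 3

After partitioning with pivot 26, the array becomes [14, 18, 10, 26, 35, 35, 37, 28, 35]. The pivot is placed at index 3. All elements to the left of the pivot are <= 26, and all elements to the right are > 26.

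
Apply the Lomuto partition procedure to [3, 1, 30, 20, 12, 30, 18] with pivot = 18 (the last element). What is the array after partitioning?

Lomuto partition with pivot = 18:

Initial array: [3, 1, 30, 20, 12, 30, 18]

arr[0]=3 <= 18: swap with position 0, array becomes [3, 1, 30, 20, 12, 30, 18]
arr[1]=1 <= 18: swap with position 1, array becomes [3, 1, 30, 20, 12, 30, 18]
arr[2]=30 > 18: no swap
arr[3]=20 > 18: no swap
arr[4]=12 <= 18: swap with position 2, array becomes [3, 1, 12, 20, 30, 30, 18]
arr[5]=30 > 18: no swap

Place pivot at position 3: [3, 1, 12, 18, 30, 30, 20]
Pivot position: 3

After partitioning with pivot 18, the array becomes [3, 1, 12, 18, 30, 30, 20]. The pivot is placed at index 3. All elements to the left of the pivot are <= 18, and all elements to the right are > 18.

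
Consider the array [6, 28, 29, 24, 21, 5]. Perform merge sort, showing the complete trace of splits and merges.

Merge sort trace:

Split: [6, 28, 29, 24, 21, 5] -> [6, 28, 29] and [24, 21, 5]
  Split: [6, 28, 29] -> [6] and [28, 29]
    Split: [28, 29] -> [28] and [29]
    Merge: [28] + [29] -> [28, 29]
  Merge: [6] + [28, 29] -> [6, 28, 29]
  Split: [24, 21, 5] -> [24] and [21, 5]
    Split: [21, 5] -> [21] and [5]
    Merge: [21] + [5] -> [5, 21]
  Merge: [24] + [5, 21] -> [5, 21, 24]
Merge: [6, 28, 29] + [5, 21, 24] -> [5, 6, 21, 24, 28, 29]

Final sorted array: [5, 6, 21, 24, 28, 29]

The merge sort proceeds by recursively splitting the array and merging sorted halves.
After all merges, the sorted array is [5, 6, 21, 24, 28, 29].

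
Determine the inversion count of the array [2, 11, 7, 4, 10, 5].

Finding inversions in [2, 11, 7, 4, 10, 5]:

(1, 2): arr[1]=11 > arr[2]=7
(1, 3): arr[1]=11 > arr[3]=4
(1, 4): arr[1]=11 > arr[4]=10
(1, 5): arr[1]=11 > arr[5]=5
(2, 3): arr[2]=7 > arr[3]=4
(2, 5): arr[2]=7 > arr[5]=5
(4, 5): arr[4]=10 > arr[5]=5

Total inversions: 7

The array has 7 inversion(s): (1,2), (1,3), (1,4), (1,5), (2,3), (2,5), (4,5). Each pair (i,j) satisfies i < j and arr[i] > arr[j].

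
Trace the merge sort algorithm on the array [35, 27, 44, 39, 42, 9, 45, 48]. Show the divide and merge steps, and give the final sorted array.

Merge sort trace:

Split: [35, 27, 44, 39, 42, 9, 45, 48] -> [35, 27, 44, 39] and [42, 9, 45, 48]
  Split: [35, 27, 44, 39] -> [35, 27] and [44, 39]
    Split: [35, 27] -> [35] and [27]
    Merge: [35] + [27] -> [27, 35]
    Split: [44, 39] -> [44] and [39]
    Merge: [44] + [39] -> [39, 44]
  Merge: [27, 35] + [39, 44] -> [27, 35, 39, 44]
  Split: [42, 9, 45, 48] -> [42, 9] and [45, 48]
    Split: [42, 9] -> [42] and [9]
    Merge: [42] + [9] -> [9, 42]
    Split: [45, 48] -> [45] and [48]
    Merge: [45] + [48] -> [45, 48]
  Merge: [9, 42] + [45, 48] -> [9, 42, 45, 48]
Merge: [27, 35, 39, 44] + [9, 42, 45, 48] -> [9, 27, 35, 39, 42, 44, 45, 48]

Final sorted array: [9, 27, 35, 39, 42, 44, 45, 48]

The merge sort proceeds by recursively splitting the array and merging sorted halves.
After all merges, the sorted array is [9, 27, 35, 39, 42, 44, 45, 48].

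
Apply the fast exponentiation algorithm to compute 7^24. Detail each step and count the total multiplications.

Computing 7^24 by squaring (build up from 7^1; each line after the first costs one multiplication):

7^1 = 7
7^2 = (7^1)^2 = 7^2 = 49
7^3 = 7 * 7^2 = 7 * 49 = 343
7^6 = (7^3)^2 = 343^2 = 117649
7^12 = (7^6)^2 = 117649^2 = 13841287201
7^24 = (7^12)^2 = 13841287201^2 = 191581231380566414401

Result: 191581231380566414401
Multiplications needed: 5 (5 lines after 7^1)

7^24 = 191581231380566414401. Using exponentiation by squaring, this requires 5 multiplications. The key idea: if the exponent is even, square the half-power; if odd, multiply by the base once.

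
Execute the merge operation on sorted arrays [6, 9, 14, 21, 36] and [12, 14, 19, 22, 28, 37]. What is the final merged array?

Merging process:

Compare 6 vs 12: take 6 from left. Merged: [6]
Compare 9 vs 12: take 9 from left. Merged: [6, 9]
Compare 14 vs 12: take 12 from right. Merged: [6, 9, 12]
Compare 14 vs 14: take 14 from left. Merged: [6, 9, 12, 14]
Compare 21 vs 14: take 14 from right. Merged: [6, 9, 12, 14, 14]
Compare 21 vs 19: take 19 from right. Merged: [6, 9, 12, 14, 14, 19]
Compare 21 vs 22: take 21 from left. Merged: [6, 9, 12, 14, 14, 19, 21]
Compare 36 vs 22: take 22 from right. Merged: [6, 9, 12, 14, 14, 19, 21, 22]
Compare 36 vs 28: take 28 from right. Merged: [6, 9, 12, 14, 14, 19, 21, 22, 28]
Compare 36 vs 37: take 36 from left. Merged: [6, 9, 12, 14, 14, 19, 21, 22, 28, 36]
Append remaining from right: [37]. Merged: [6, 9, 12, 14, 14, 19, 21, 22, 28, 36, 37]

Final merged array: [6, 9, 12, 14, 14, 19, 21, 22, 28, 36, 37]
Total comparisons: 10

The merged array is [6, 9, 12, 14, 14, 19, 21, 22, 28, 36, 37], requiring 10 comparisons. The merge step runs in O(n) time where n is the total number of elements.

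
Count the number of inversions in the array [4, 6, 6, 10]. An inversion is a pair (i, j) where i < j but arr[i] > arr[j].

Finding inversions in [4, 6, 6, 10]:


Total inversions: 0

The array has 0 inversions. It is already sorted.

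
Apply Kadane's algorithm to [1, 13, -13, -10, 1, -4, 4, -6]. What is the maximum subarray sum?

Using Kadane's algorithm on [1, 13, -13, -10, 1, -4, 4, -6]:

Scanning through the array:
Position 1 (value 13): max_ending_here = 14, max_so_far = 14
Position 2 (value -13): max_ending_here = 1, max_so_far = 14
Position 3 (value -10): max_ending_here = -9, max_so_far = 14
Position 4 (value 1): max_ending_here = 1, max_so_far = 14
Position 5 (value -4): max_ending_here = -3, max_so_far = 14
Position 6 (value 4): max_ending_here = 4, max_so_far = 14
Position 7 (value -6): max_ending_here = -2, max_so_far = 14

Maximum subarray: [1, 13]
Maximum sum: 14

The maximum subarray is [1, 13] with sum 14. This subarray runs from index 0 to index 1.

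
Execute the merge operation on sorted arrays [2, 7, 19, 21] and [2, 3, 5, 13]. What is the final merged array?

Merging process:

Compare 2 vs 2: take 2 from left. Merged: [2]
Compare 7 vs 2: take 2 from right. Merged: [2, 2]
Compare 7 vs 3: take 3 from right. Merged: [2, 2, 3]
Compare 7 vs 5: take 5 from right. Merged: [2, 2, 3, 5]
Compare 7 vs 13: take 7 from left. Merged: [2, 2, 3, 5, 7]
Compare 19 vs 13: take 13 from right. Merged: [2, 2, 3, 5, 7, 13]
Append remaining from left: [19, 21]. Merged: [2, 2, 3, 5, 7, 13, 19, 21]

Final merged array: [2, 2, 3, 5, 7, 13, 19, 21]
Total comparisons: 6

The merged array is [2, 2, 3, 5, 7, 13, 19, 21], requiring 6 comparisons. The merge step runs in O(n) time where n is the total number of elements.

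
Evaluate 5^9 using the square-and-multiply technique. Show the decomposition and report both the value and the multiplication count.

Computing 5^9 by squaring (build up from 5^1; each line after the first costs one multiplication):

5^1 = 5
5^2 = (5^1)^2 = 5^2 = 25
5^4 = (5^2)^2 = 25^2 = 625
5^8 = (5^4)^2 = 625^2 = 390625
5^9 = 5 * 5^8 = 5 * 390625 = 1953125

Result: 1953125
Multiplications needed: 4 (4 lines after 5^1)

5^9 = 1953125. Using exponentiation by squaring, this requires 4 multiplications. The key idea: if the exponent is even, square the half-power; if odd, multiply by the base once.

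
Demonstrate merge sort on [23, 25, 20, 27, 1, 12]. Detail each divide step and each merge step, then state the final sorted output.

Merge sort trace:

Split: [23, 25, 20, 27, 1, 12] -> [23, 25, 20] and [27, 1, 12]
  Split: [23, 25, 20] -> [23] and [25, 20]
    Split: [25, 20] -> [25] and [20]
    Merge: [25] + [20] -> [20, 25]
  Merge: [23] + [20, 25] -> [20, 23, 25]
  Split: [27, 1, 12] -> [27] and [1, 12]
    Split: [1, 12] -> [1] and [12]
    Merge: [1] + [12] -> [1, 12]
  Merge: [27] + [1, 12] -> [1, 12, 27]
Merge: [20, 23, 25] + [1, 12, 27] -> [1, 12, 20, 23, 25, 27]

Final sorted array: [1, 12, 20, 23, 25, 27]

The merge sort proceeds by recursively splitting the array and merging sorted halves.
After all merges, the sorted array is [1, 12, 20, 23, 25, 27].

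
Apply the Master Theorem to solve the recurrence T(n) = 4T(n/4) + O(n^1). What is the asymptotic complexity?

Master Theorem for T(n) = 4T(n/4) + O(n^1):

a = 4, b = 4, c = 1
log_b(a) = log_4(4) = 1.0000

Case 2: c = 1 = log_4(4) = 1.0000
T(n) = O(n^1 log n) = O(n log n)

For T(n) = 4T(n/4) + O(n^1): log_4(4) = 1.0000. This is Case 2 of the Master Theorem (c = log_b(a), equal work at all levels), giving O(n log n).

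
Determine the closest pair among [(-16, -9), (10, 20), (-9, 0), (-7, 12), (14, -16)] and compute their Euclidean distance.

Computing all pairwise distances among 5 points:

d((-16, -9), (10, 20)) = 38.9487
d((-16, -9), (-9, 0)) = 11.4018 <-- minimum
d((-16, -9), (-7, 12)) = 22.8473
d((-16, -9), (14, -16)) = 30.8058
d((10, 20), (-9, 0)) = 27.5862
d((10, 20), (-7, 12)) = 18.7883
d((10, 20), (14, -16)) = 36.2215
d((-9, 0), (-7, 12)) = 12.1655
d((-9, 0), (14, -16)) = 28.0179
d((-7, 12), (14, -16)) = 35.0

Closest pair: (-16, -9) and (-9, 0) with distance 11.4018

The closest pair is (-16, -9) and (-9, 0) with Euclidean distance 11.4018. For 5 points, brute-force pairwise comparison is shown above. For large n, the divide-and-conquer algorithm (sort by x, recurse on halves, check the dividing strip) achieves O(n log n).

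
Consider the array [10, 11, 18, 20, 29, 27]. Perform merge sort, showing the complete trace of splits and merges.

Merge sort trace:

Split: [10, 11, 18, 20, 29, 27] -> [10, 11, 18] and [20, 29, 27]
  Split: [10, 11, 18] -> [10] and [11, 18]
    Split: [11, 18] -> [11] and [18]
    Merge: [11] + [18] -> [11, 18]
  Merge: [10] + [11, 18] -> [10, 11, 18]
  Split: [20, 29, 27] -> [20] and [29, 27]
    Split: [29, 27] -> [29] and [27]
    Merge: [29] + [27] -> [27, 29]
  Merge: [20] + [27, 29] -> [20, 27, 29]
Merge: [10, 11, 18] + [20, 27, 29] -> [10, 11, 18, 20, 27, 29]

Final sorted array: [10, 11, 18, 20, 27, 29]

The merge sort proceeds by recursively splitting the array and merging sorted halves.
After all merges, the sorted array is [10, 11, 18, 20, 27, 29].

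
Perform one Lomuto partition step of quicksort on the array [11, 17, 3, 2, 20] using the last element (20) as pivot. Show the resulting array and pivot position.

Lomuto partition with pivot = 20:

Initial array: [11, 17, 3, 2, 20]

arr[0]=11 <= 20: swap with position 0, array becomes [11, 17, 3, 2, 20]
arr[1]=17 <= 20: swap with position 1, array becomes [11, 17, 3, 2, 20]
arr[2]=3 <= 20: swap with position 2, array becomes [11, 17, 3, 2, 20]
arr[3]=2 <= 20: swap with position 3, array becomes [11, 17, 3, 2, 20]

Place pivot at position 4: [11, 17, 3, 2, 20]
Pivot position: 4

After partitioning with pivot 20, the array becomes [11, 17, 3, 2, 20]. The pivot is placed at index 4. All elements to the left of the pivot are <= 20, and all elements to the right are > 20.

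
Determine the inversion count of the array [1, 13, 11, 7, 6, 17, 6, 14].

Finding inversions in [1, 13, 11, 7, 6, 17, 6, 14]:

(1, 2): arr[1]=13 > arr[2]=11
(1, 3): arr[1]=13 > arr[3]=7
(1, 4): arr[1]=13 > arr[4]=6
(1, 6): arr[1]=13 > arr[6]=6
(2, 3): arr[2]=11 > arr[3]=7
(2, 4): arr[2]=11 > arr[4]=6
(2, 6): arr[2]=11 > arr[6]=6
(3, 4): arr[3]=7 > arr[4]=6
(3, 6): arr[3]=7 > arr[6]=6
(5, 6): arr[5]=17 > arr[6]=6
(5, 7): arr[5]=17 > arr[7]=14

Total inversions: 11

The array has 11 inversion(s): (1,2), (1,3), (1,4), (1,6), (2,3), (2,4), (2,6), (3,4), (3,6), (5,6), (5,7). Each pair (i,j) satisfies i < j and arr[i] > arr[j].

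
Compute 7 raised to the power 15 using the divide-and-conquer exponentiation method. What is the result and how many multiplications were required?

Computing 7^15 by squaring (build up from 7^1; each line after the first costs one multiplication):

7^1 = 7
7^2 = (7^1)^2 = 7^2 = 49
7^3 = 7 * 7^2 = 7 * 49 = 343
7^6 = (7^3)^2 = 343^2 = 117649
7^7 = 7 * 7^6 = 7 * 117649 = 823543
7^14 = (7^7)^2 = 823543^2 = 678223072849
7^15 = 7 * 7^14 = 7 * 678223072849 = 4747561509943

Result: 4747561509943
Multiplications needed: 6 (6 lines after 7^1)

7^15 = 4747561509943. Using exponentiation by squaring, this requires 6 multiplications. The key idea: if the exponent is even, square the half-power; if odd, multiply by the base once.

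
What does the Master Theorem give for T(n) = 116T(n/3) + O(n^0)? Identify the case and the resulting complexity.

Master Theorem for T(n) = 116T(n/3) + O(n^0):

a = 116, b = 3, c = 0
log_b(a) = log_3(116) = 4.3269

Case 1: c = 0 < log_3(116) = 4.3269
T(n) = O(n^(log_3 116))

For T(n) = 116T(n/3) + O(n^0): log_3(116) = 4.3269. This is Case 1 of the Master Theorem (c < log_b(a), work dominated by leaves), giving O(n^(log_3 116)).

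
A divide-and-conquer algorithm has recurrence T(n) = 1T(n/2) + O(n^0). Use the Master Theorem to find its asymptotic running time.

Master Theorem for T(n) = 1T(n/2) + O(n^0):

a = 1, b = 2, c = 0
log_b(a) = log_2(1) = 0.0000

Case 2: c = 0 = log_2(1) = 0.0000
T(n) = O(n^0 log n) = O(log n)

For T(n) = 1T(n/2) + O(n^0): log_2(1) = 0.0000. This is Case 2 of the Master Theorem (c = log_b(a), equal work at all levels), giving O(log n).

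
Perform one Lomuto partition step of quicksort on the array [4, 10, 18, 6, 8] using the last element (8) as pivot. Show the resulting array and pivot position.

Lomuto partition with pivot = 8:

Initial array: [4, 10, 18, 6, 8]

arr[0]=4 <= 8: swap with position 0, array becomes [4, 10, 18, 6, 8]
arr[1]=10 > 8: no swap
arr[2]=18 > 8: no swap
arr[3]=6 <= 8: swap with position 1, array becomes [4, 6, 18, 10, 8]

Place pivot at position 2: [4, 6, 8, 10, 18]
Pivot position: 2

After partitioning with pivot 8, the array becomes [4, 6, 8, 10, 18]. The pivot is placed at index 2. All elements to the left of the pivot are <= 8, and all elements to the right are > 8.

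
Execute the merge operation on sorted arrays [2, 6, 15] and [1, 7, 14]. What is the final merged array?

Merging process:

Compare 2 vs 1: take 1 from right. Merged: [1]
Compare 2 vs 7: take 2 from left. Merged: [1, 2]
Compare 6 vs 7: take 6 from left. Merged: [1, 2, 6]
Compare 15 vs 7: take 7 from right. Merged: [1, 2, 6, 7]
Compare 15 vs 14: take 14 from right. Merged: [1, 2, 6, 7, 14]
Append remaining from left: [15]. Merged: [1, 2, 6, 7, 14, 15]

Final merged array: [1, 2, 6, 7, 14, 15]
Total comparisons: 5

The merged array is [1, 2, 6, 7, 14, 15], requiring 5 comparisons. The merge step runs in O(n) time where n is the total number of elements.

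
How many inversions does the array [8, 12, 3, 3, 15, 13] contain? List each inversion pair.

Finding inversions in [8, 12, 3, 3, 15, 13]:

(0, 2): arr[0]=8 > arr[2]=3
(0, 3): arr[0]=8 > arr[3]=3
(1, 2): arr[1]=12 > arr[2]=3
(1, 3): arr[1]=12 > arr[3]=3
(4, 5): arr[4]=15 > arr[5]=13

Total inversions: 5

The array has 5 inversion(s): (0,2), (0,3), (1,2), (1,3), (4,5). Each pair (i,j) satisfies i < j and arr[i] > arr[j].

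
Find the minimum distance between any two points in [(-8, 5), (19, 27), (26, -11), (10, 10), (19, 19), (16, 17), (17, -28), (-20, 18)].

Computing all pairwise distances among 8 points:

d((-8, 5), (19, 27)) = 34.8281
d((-8, 5), (26, -11)) = 37.5766
d((-8, 5), (10, 10)) = 18.6815
d((-8, 5), (19, 19)) = 30.4138
d((-8, 5), (16, 17)) = 26.8328
d((-8, 5), (17, -28)) = 41.4005
d((-8, 5), (-20, 18)) = 17.6918
d((19, 27), (26, -11)) = 38.6394
d((19, 27), (10, 10)) = 19.2354
d((19, 27), (19, 19)) = 8.0
d((19, 27), (16, 17)) = 10.4403
d((19, 27), (17, -28)) = 55.0364
d((19, 27), (-20, 18)) = 40.025
d((26, -11), (10, 10)) = 26.4008
d((26, -11), (19, 19)) = 30.8058
d((26, -11), (16, 17)) = 29.7321
d((26, -11), (17, -28)) = 19.2354
d((26, -11), (-20, 18)) = 54.3783
d((10, 10), (19, 19)) = 12.7279
d((10, 10), (16, 17)) = 9.2195
d((10, 10), (17, -28)) = 38.6394
d((10, 10), (-20, 18)) = 31.0483
d((19, 19), (16, 17)) = 3.6056 <-- minimum
d((19, 19), (17, -28)) = 47.0425
d((19, 19), (-20, 18)) = 39.0128
d((16, 17), (17, -28)) = 45.0111
d((16, 17), (-20, 18)) = 36.0139
d((17, -28), (-20, 18)) = 59.0339

Closest pair: (19, 19) and (16, 17) with distance 3.6056

The closest pair is (19, 19) and (16, 17) with Euclidean distance 3.6056. For 8 points, brute-force pairwise comparison is shown above. For large n, the divide-and-conquer algorithm (sort by x, recurse on halves, check the dividing strip) achieves O(n log n).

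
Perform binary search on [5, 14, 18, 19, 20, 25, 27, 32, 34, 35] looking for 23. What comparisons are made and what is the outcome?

Binary search for 23 in [5, 14, 18, 19, 20, 25, 27, 32, 34, 35]:

lo=0, hi=9, mid=4, arr[mid]=20 -> 20 < 23, search right half
lo=5, hi=9, mid=7, arr[mid]=32 -> 32 > 23, search left half
lo=5, hi=6, mid=5, arr[mid]=25 -> 25 > 23, search left half
lo=5 > hi=4, target 23 not found

Binary search determines that 23 is not in the array after 3 comparisons. The search space was exhausted without finding the target.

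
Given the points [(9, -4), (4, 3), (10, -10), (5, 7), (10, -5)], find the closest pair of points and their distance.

Computing all pairwise distances among 5 points:

d((9, -4), (4, 3)) = 8.6023
d((9, -4), (10, -10)) = 6.0828
d((9, -4), (5, 7)) = 11.7047
d((9, -4), (10, -5)) = 1.4142 <-- minimum
d((4, 3), (10, -10)) = 14.3178
d((4, 3), (5, 7)) = 4.1231
d((4, 3), (10, -5)) = 10.0
d((10, -10), (5, 7)) = 17.72
d((10, -10), (10, -5)) = 5.0
d((5, 7), (10, -5)) = 13.0

Closest pair: (9, -4) and (10, -5) with distance 1.4142

The closest pair is (9, -4) and (10, -5) with Euclidean distance 1.4142. For 5 points, brute-force pairwise comparison is shown above. For large n, the divide-and-conquer algorithm (sort by x, recurse on halves, check the dividing strip) achieves O(n log n).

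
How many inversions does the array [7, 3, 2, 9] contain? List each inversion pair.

Finding inversions in [7, 3, 2, 9]:

(0, 1): arr[0]=7 > arr[1]=3
(0, 2): arr[0]=7 > arr[2]=2
(1, 2): arr[1]=3 > arr[2]=2

Total inversions: 3

The array has 3 inversion(s): (0,1), (0,2), (1,2). Each pair (i,j) satisfies i < j and arr[i] > arr[j].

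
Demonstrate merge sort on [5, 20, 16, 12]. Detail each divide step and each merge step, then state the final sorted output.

Merge sort trace:

Split: [5, 20, 16, 12] -> [5, 20] and [16, 12]
  Split: [5, 20] -> [5] and [20]
  Merge: [5] + [20] -> [5, 20]
  Split: [16, 12] -> [16] and [12]
  Merge: [16] + [12] -> [12, 16]
Merge: [5, 20] + [12, 16] -> [5, 12, 16, 20]

Final sorted array: [5, 12, 16, 20]

The merge sort proceeds by recursively splitting the array and merging sorted halves.
After all merges, the sorted array is [5, 12, 16, 20].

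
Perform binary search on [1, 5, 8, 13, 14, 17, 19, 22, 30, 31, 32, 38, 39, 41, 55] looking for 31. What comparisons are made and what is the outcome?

Binary search for 31 in [1, 5, 8, 13, 14, 17, 19, 22, 30, 31, 32, 38, 39, 41, 55]:

lo=0, hi=14, mid=7, arr[mid]=22 -> 22 < 31, search right half
lo=8, hi=14, mid=11, arr[mid]=38 -> 38 > 31, search left half
lo=8, hi=10, mid=9, arr[mid]=31 -> Found target at index 9!

Binary search finds 31 at index 9 after 3 comparisons. The search repeatedly halves the search space by comparing with the middle element.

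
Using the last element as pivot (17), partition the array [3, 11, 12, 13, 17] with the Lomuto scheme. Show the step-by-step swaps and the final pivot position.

Lomuto partition with pivot = 17:

Initial array: [3, 11, 12, 13, 17]

arr[0]=3 <= 17: swap with position 0, array becomes [3, 11, 12, 13, 17]
arr[1]=11 <= 17: swap with position 1, array becomes [3, 11, 12, 13, 17]
arr[2]=12 <= 17: swap with position 2, array becomes [3, 11, 12, 13, 17]
arr[3]=13 <= 17: swap with position 3, array becomes [3, 11, 12, 13, 17]

Place pivot at position 4: [3, 11, 12, 13, 17]
Pivot position: 4

After partitioning with pivot 17, the array becomes [3, 11, 12, 13, 17]. The pivot is placed at index 4. All elements to the left of the pivot are <= 17, and all elements to the right are > 17.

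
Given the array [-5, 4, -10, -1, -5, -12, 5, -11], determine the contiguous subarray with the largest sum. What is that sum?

Using Kadane's algorithm on [-5, 4, -10, -1, -5, -12, 5, -11]:

Scanning through the array:
Position 1 (value 4): max_ending_here = 4, max_so_far = 4
Position 2 (value -10): max_ending_here = -6, max_so_far = 4
Position 3 (value -1): max_ending_here = -1, max_so_far = 4
Position 4 (value -5): max_ending_here = -5, max_so_far = 4
Position 5 (value -12): max_ending_here = -12, max_so_far = 4
Position 6 (value 5): max_ending_here = 5, max_so_far = 5
Position 7 (value -11): max_ending_here = -6, max_so_far = 5

Maximum subarray: [5]
Maximum sum: 5

The maximum subarray is [5] with sum 5. This subarray runs from index 6 to index 6.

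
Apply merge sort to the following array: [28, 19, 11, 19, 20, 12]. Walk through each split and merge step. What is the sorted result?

Merge sort trace:

Split: [28, 19, 11, 19, 20, 12] -> [28, 19, 11] and [19, 20, 12]
  Split: [28, 19, 11] -> [28] and [19, 11]
    Split: [19, 11] -> [19] and [11]
    Merge: [19] + [11] -> [11, 19]
  Merge: [28] + [11, 19] -> [11, 19, 28]
  Split: [19, 20, 12] -> [19] and [20, 12]
    Split: [20, 12] -> [20] and [12]
    Merge: [20] + [12] -> [12, 20]
  Merge: [19] + [12, 20] -> [12, 19, 20]
Merge: [11, 19, 28] + [12, 19, 20] -> [11, 12, 19, 19, 20, 28]

Final sorted array: [11, 12, 19, 19, 20, 28]

The merge sort proceeds by recursively splitting the array and merging sorted halves.
After all merges, the sorted array is [11, 12, 19, 19, 20, 28].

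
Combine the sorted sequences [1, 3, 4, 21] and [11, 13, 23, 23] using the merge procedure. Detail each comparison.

Merging process:

Compare 1 vs 11: take 1 from left. Merged: [1]
Compare 3 vs 11: take 3 from left. Merged: [1, 3]
Compare 4 vs 11: take 4 from left. Merged: [1, 3, 4]
Compare 21 vs 11: take 11 from right. Merged: [1, 3, 4, 11]
Compare 21 vs 13: take 13 from right. Merged: [1, 3, 4, 11, 13]
Compare 21 vs 23: take 21 from left. Merged: [1, 3, 4, 11, 13, 21]
Append remaining from right: [23, 23]. Merged: [1, 3, 4, 11, 13, 21, 23, 23]

Final merged array: [1, 3, 4, 11, 13, 21, 23, 23]
Total comparisons: 6

The merged array is [1, 3, 4, 11, 13, 21, 23, 23], requiring 6 comparisons. The merge step runs in O(n) time where n is the total number of elements.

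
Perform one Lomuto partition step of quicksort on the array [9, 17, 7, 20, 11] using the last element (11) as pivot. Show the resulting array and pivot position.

Lomuto partition with pivot = 11:

Initial array: [9, 17, 7, 20, 11]

arr[0]=9 <= 11: swap with position 0, array becomes [9, 17, 7, 20, 11]
arr[1]=17 > 11: no swap
arr[2]=7 <= 11: swap with position 1, array becomes [9, 7, 17, 20, 11]
arr[3]=20 > 11: no swap

Place pivot at position 2: [9, 7, 11, 20, 17]
Pivot position: 2

After partitioning with pivot 11, the array becomes [9, 7, 11, 20, 17]. The pivot is placed at index 2. All elements to the left of the pivot are <= 11, and all elements to the right are > 11.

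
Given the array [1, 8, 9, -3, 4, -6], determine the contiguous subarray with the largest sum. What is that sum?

Using Kadane's algorithm on [1, 8, 9, -3, 4, -6]:

Scanning through the array:
Position 1 (value 8): max_ending_here = 9, max_so_far = 9
Position 2 (value 9): max_ending_here = 18, max_so_far = 18
Position 3 (value -3): max_ending_here = 15, max_so_far = 18
Position 4 (value 4): max_ending_here = 19, max_so_far = 19
Position 5 (value -6): max_ending_here = 13, max_so_far = 19

Maximum subarray: [1, 8, 9, -3, 4]
Maximum sum: 19

The maximum subarray is [1, 8, 9, -3, 4] with sum 19. This subarray runs from index 0 to index 4.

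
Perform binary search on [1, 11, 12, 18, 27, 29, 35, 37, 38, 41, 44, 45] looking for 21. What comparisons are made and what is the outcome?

Binary search for 21 in [1, 11, 12, 18, 27, 29, 35, 37, 38, 41, 44, 45]:

lo=0, hi=11, mid=5, arr[mid]=29 -> 29 > 21, search left half
lo=0, hi=4, mid=2, arr[mid]=12 -> 12 < 21, search right half
lo=3, hi=4, mid=3, arr[mid]=18 -> 18 < 21, search right half
lo=4, hi=4, mid=4, arr[mid]=27 -> 27 > 21, search left half
lo=4 > hi=3, target 21 not found

Binary search determines that 21 is not in the array after 4 comparisons. The search space was exhausted without finding the target.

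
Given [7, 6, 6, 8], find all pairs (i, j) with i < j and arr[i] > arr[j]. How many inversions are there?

Finding inversions in [7, 6, 6, 8]:

(0, 1): arr[0]=7 > arr[1]=6
(0, 2): arr[0]=7 > arr[2]=6

Total inversions: 2

The array has 2 inversion(s): (0,1), (0,2). Each pair (i,j) satisfies i < j and arr[i] > arr[j].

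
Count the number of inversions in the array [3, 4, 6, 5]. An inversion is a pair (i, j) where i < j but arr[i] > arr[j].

Finding inversions in [3, 4, 6, 5]:

(2, 3): arr[2]=6 > arr[3]=5

Total inversions: 1

The array has 1 inversion(s): (2,3). Each pair (i,j) satisfies i < j and arr[i] > arr[j].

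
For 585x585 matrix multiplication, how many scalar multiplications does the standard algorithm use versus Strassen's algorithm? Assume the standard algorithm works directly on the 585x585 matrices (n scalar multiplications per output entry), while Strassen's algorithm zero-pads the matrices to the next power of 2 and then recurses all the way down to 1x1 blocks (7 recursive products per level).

Matrix multiplication for 585x585 matrices:

Strassen's algorithm requires power-of-2 dimensions. Pad 585x585 to 1024x1024 (next power of 2).

Standard algorithm: 585^3 = 200201625 multiplications
Strassen's algorithm: 7^(log2(1024)) = 7^10 = 282475249 multiplications
Difference: 200201625 - 282475249 = -82273624 (Strassen uses MORE here due to padding overhead — for small or just-over-power-of-2 n, padding can outweigh the per-level savings)

Standard: 200201625 multiplications (585^3). Strassen: 282475249 multiplications (7^10, after padding to 1024x1024). Strassen reduces 8 recursive multiplications to 7 at each level.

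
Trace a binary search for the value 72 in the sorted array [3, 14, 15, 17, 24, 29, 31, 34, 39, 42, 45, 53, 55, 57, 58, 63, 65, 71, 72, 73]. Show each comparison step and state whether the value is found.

Binary search for 72 in [3, 14, 15, 17, 24, 29, 31, 34, 39, 42, 45, 53, 55, 57, 58, 63, 65, 71, 72, 73]:

lo=0, hi=19, mid=9, arr[mid]=42 -> 42 < 72, search right half
lo=10, hi=19, mid=14, arr[mid]=58 -> 58 < 72, search right half
lo=15, hi=19, mid=17, arr[mid]=71 -> 71 < 72, search right half
lo=18, hi=19, mid=18, arr[mid]=72 -> Found target at index 18!

Binary search finds 72 at index 18 after 4 comparisons. The search repeatedly halves the search space by comparing with the middle element.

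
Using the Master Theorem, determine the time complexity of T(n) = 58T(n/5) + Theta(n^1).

Master Theorem for T(n) = 58T(n/5) + O(n^1):

a = 58, b = 5, c = 1
log_b(a) = log_5(58) = 2.5229

Case 1: c = 1 < log_5(58) = 2.5229
T(n) = O(n^(log_5 58))

For T(n) = 58T(n/5) + O(n^1): log_5(58) = 2.5229. This is Case 1 of the Master Theorem (c < log_b(a), work dominated by leaves), giving O(n^(log_5 58)).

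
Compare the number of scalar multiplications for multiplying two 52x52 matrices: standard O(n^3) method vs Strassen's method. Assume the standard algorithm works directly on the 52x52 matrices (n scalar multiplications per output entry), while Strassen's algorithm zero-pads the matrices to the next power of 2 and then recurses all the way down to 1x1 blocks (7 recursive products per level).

Matrix multiplication for 52x52 matrices:

Strassen's algorithm requires power-of-2 dimensions. Pad 52x52 to 64x64 (next power of 2).

Standard algorithm: 52^3 = 140608 multiplications
Strassen's algorithm: 7^(log2(64)) = 7^6 = 117649 multiplications
Savings: 140608 - 117649 = 22959 multiplications

Standard: 140608 multiplications (52^3). Strassen: 117649 multiplications (7^6, after padding to 64x64). Strassen reduces 8 recursive multiplications to 7 at each level.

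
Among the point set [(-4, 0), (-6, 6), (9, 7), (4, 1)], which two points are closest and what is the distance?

Computing all pairwise distances among 4 points:

d((-4, 0), (-6, 6)) = 6.3246 <-- minimum
d((-4, 0), (9, 7)) = 14.7648
d((-4, 0), (4, 1)) = 8.0623
d((-6, 6), (9, 7)) = 15.0333
d((-6, 6), (4, 1)) = 11.1803
d((9, 7), (4, 1)) = 7.8102

Closest pair: (-4, 0) and (-6, 6) with distance 6.3246

The closest pair is (-4, 0) and (-6, 6) with Euclidean distance 6.3246. For 4 points, brute-force pairwise comparison is shown above. For large n, the divide-and-conquer algorithm (sort by x, recurse on halves, check the dividing strip) achieves O(n log n).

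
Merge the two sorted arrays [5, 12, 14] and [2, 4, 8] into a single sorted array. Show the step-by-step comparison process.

Merging process:

Compare 5 vs 2: take 2 from right. Merged: [2]
Compare 5 vs 4: take 4 from right. Merged: [2, 4]
Compare 5 vs 8: take 5 from left. Merged: [2, 4, 5]
Compare 12 vs 8: take 8 from right. Merged: [2, 4, 5, 8]
Append remaining from left: [12, 14]. Merged: [2, 4, 5, 8, 12, 14]

Final merged array: [2, 4, 5, 8, 12, 14]
Total comparisons: 4

The merged array is [2, 4, 5, 8, 12, 14], requiring 4 comparisons. The merge step runs in O(n) time where n is the total number of elements.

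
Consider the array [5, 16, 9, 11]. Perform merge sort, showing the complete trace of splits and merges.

Merge sort trace:

Split: [5, 16, 9, 11] -> [5, 16] and [9, 11]
  Split: [5, 16] -> [5] and [16]
  Merge: [5] + [16] -> [5, 16]
  Split: [9, 11] -> [9] and [11]
  Merge: [9] + [11] -> [9, 11]
Merge: [5, 16] + [9, 11] -> [5, 9, 11, 16]

Final sorted array: [5, 9, 11, 16]

The merge sort proceeds by recursively splitting the array and merging sorted halves.
After all merges, the sorted array is [5, 9, 11, 16].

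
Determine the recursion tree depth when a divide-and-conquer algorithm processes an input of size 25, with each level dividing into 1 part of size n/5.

For divide and conquer with division factor 5:

Problem sizes at each level:
Level 0: 25
Level 1: 5
Level 2: 1

The root is level 0 and the size-1 base case is level 2 (the tree spans levels 0 through 2, i.e. 3 levels counting the root), so the depth is the number of divisions: log_5(25) = 2

The recursion tree depth is log_5(25) = 2. At each level, the problem size is divided by 5, so it takes 2 divisions to reduce to a base case of size 1. The algorithm makes 1 recursive call at each level.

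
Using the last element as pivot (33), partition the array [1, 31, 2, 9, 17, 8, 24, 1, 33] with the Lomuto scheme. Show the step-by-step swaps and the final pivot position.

Lomuto partition with pivot = 33:

Initial array: [1, 31, 2, 9, 17, 8, 24, 1, 33]

arr[0]=1 <= 33: swap with position 0, array becomes [1, 31, 2, 9, 17, 8, 24, 1, 33]
arr[1]=31 <= 33: swap with position 1, array becomes [1, 31, 2, 9, 17, 8, 24, 1, 33]
arr[2]=2 <= 33: swap with position 2, array becomes [1, 31, 2, 9, 17, 8, 24, 1, 33]
arr[3]=9 <= 33: swap with position 3, array becomes [1, 31, 2, 9, 17, 8, 24, 1, 33]
arr[4]=17 <= 33: swap with position 4, array becomes [1, 31, 2, 9, 17, 8, 24, 1, 33]
arr[5]=8 <= 33: swap with position 5, array becomes [1, 31, 2, 9, 17, 8, 24, 1, 33]
arr[6]=24 <= 33: swap with position 6, array becomes [1, 31, 2, 9, 17, 8, 24, 1, 33]
arr[7]=1 <= 33: swap with position 7, array becomes [1, 31, 2, 9, 17, 8, 24, 1, 33]

Place pivot at position 8: [1, 31, 2, 9, 17, 8, 24, 1, 33]
Pivot position: 8

After partitioning with pivot 33, the array becomes [1, 31, 2, 9, 17, 8, 24, 1, 33]. The pivot is placed at index 8. All elements to the left of the pivot are <= 33, and all elements to the right are > 33.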